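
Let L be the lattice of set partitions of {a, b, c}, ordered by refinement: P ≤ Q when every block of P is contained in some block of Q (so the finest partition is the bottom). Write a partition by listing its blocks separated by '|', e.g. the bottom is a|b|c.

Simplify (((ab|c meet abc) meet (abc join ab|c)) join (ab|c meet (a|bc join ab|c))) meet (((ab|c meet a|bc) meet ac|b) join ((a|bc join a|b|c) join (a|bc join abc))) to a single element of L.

ab|c ∧ abc = ab|c
abc ∨ ab|c = abc
ab|c ∧ abc = ab|c
a|bc ∨ ab|c = abc
ab|c ∧ abc = ab|c
ab|c ∨ ab|c = ab|c
ab|c ∧ a|bc = a|b|c
a|b|c ∧ ac|b = a|b|c
a|bc ∨ a|b|c = a|bc
a|bc ∨ abc = abc
a|bc ∨ abc = abc
a|b|c ∨ abc = abc
ab|c ∧ abc = ab|c

ab|c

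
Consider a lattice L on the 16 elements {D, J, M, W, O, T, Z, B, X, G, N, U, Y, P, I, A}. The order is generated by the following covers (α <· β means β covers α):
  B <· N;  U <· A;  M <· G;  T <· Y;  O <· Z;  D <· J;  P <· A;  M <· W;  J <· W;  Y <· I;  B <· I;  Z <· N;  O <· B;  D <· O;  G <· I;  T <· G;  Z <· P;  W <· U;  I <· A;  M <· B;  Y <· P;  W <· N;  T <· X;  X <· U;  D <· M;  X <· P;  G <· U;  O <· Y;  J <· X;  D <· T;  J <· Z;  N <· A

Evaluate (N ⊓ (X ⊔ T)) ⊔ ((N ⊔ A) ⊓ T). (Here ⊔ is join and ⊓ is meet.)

X ∨ T = X
N ∧ X = J
N ∨ A = A
A ∧ T = T
J ∨ T = X

X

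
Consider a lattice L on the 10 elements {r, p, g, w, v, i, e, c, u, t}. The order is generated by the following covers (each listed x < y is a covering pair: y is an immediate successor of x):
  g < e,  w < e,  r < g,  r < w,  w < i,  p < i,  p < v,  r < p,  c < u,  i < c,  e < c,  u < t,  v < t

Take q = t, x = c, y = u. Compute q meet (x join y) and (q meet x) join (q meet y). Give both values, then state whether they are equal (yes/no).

u; u; yes

x join y = u, so q meet (x join y) = t meet u = u.
q meet x = c and q meet y = u, so (q meet x) join (q meet y) = c join u = u.
Equal: yes.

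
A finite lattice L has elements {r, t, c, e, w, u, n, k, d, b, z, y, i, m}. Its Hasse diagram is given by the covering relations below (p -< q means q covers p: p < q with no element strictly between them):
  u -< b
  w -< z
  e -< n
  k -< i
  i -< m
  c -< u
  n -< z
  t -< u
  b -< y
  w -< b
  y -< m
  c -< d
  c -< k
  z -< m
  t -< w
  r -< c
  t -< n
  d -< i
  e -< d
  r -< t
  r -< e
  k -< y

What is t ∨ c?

u

Common upper bounds of {t, c}: b, m, u, y.
The least among these is u.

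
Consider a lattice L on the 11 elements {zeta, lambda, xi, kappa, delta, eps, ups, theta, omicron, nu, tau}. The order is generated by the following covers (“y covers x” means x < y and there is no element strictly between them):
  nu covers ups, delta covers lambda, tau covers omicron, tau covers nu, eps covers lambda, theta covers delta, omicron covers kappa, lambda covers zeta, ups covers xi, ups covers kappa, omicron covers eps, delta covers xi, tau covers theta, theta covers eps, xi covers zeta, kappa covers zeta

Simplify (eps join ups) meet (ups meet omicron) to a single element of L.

kappa

eps ∨ ups = tau
ups ∧ omicron = kappa
tau ∧ kappa = kappa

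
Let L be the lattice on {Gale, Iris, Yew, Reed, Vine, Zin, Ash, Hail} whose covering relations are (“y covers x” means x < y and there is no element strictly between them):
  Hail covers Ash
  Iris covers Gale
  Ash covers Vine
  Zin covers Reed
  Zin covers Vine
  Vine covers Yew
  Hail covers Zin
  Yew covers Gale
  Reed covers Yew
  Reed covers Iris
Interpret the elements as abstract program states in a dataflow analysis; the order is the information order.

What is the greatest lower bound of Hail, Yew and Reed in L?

Common lower bounds of {Hail, Yew, Reed}: Gale, Yew.
The greatest among these is Yew.

Yew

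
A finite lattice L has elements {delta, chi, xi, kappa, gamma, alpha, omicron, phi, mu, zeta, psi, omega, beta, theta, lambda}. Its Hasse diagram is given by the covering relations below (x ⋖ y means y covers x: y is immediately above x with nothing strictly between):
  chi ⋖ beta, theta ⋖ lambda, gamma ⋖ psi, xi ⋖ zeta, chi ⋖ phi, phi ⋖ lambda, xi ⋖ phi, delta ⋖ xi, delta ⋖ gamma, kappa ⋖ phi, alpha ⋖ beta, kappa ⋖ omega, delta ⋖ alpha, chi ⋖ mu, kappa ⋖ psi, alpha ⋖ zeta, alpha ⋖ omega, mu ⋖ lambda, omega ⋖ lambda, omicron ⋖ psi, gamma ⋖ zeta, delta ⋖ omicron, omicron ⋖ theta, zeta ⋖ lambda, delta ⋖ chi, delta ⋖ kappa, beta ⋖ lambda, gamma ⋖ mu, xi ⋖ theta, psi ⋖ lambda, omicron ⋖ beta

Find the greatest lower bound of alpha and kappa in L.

Common lower bounds of {alpha, kappa}: delta.
The greatest among these is delta.

delta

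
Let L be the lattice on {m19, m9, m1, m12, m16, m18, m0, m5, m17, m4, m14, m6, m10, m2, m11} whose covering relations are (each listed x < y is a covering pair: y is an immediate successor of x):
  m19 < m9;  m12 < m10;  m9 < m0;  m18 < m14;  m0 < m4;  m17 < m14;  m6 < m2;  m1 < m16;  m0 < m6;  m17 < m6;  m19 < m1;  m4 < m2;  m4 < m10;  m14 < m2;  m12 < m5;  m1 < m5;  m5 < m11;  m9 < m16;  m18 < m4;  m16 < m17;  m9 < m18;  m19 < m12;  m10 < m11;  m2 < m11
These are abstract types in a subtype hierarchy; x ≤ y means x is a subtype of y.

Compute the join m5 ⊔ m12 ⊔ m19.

Common upper bounds of {m5, m12, m19}: m11, m5.
The least among these is m5.

m5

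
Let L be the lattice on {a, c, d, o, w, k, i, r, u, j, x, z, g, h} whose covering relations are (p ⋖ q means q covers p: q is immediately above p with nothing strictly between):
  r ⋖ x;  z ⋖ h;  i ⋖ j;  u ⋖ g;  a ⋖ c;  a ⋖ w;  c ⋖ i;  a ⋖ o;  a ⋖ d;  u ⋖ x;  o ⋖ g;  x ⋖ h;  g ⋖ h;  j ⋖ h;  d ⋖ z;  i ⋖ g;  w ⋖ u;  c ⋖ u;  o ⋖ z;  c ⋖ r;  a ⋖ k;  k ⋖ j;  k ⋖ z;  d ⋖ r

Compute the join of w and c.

Common upper bounds of {w, c}: g, h, u, x.
The least among these is u.

u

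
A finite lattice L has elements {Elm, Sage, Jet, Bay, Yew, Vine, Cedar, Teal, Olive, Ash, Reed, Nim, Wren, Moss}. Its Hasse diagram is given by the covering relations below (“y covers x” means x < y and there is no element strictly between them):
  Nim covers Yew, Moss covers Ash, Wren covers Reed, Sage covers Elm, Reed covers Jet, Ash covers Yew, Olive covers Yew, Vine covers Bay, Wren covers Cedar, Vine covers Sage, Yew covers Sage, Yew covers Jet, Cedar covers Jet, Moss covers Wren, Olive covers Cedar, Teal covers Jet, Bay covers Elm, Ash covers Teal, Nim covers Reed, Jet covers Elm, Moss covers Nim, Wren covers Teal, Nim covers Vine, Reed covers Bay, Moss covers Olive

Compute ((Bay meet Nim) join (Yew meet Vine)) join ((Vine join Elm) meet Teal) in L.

Bay ∧ Nim = Bay
Yew ∧ Vine = Sage
Bay ∨ Sage = Vine
Vine ∨ Elm = Vine
Vine ∧ Teal = Elm
Vine ∨ Elm = Vine

Vine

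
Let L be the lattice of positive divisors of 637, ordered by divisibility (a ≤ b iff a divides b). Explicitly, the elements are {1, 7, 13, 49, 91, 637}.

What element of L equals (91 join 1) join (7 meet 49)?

91 ∨ 1 = 91
7 ∧ 49 = 7
91 ∨ 7 = 91

91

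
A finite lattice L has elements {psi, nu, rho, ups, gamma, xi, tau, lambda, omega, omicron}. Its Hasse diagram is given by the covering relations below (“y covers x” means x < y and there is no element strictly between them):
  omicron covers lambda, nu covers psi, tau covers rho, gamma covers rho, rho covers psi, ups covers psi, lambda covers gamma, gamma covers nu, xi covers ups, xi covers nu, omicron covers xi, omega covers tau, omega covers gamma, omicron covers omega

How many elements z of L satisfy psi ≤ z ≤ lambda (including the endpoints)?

The interval [psi, lambda] = {gamma, lambda, nu, psi, rho}, which has 5 elements.

5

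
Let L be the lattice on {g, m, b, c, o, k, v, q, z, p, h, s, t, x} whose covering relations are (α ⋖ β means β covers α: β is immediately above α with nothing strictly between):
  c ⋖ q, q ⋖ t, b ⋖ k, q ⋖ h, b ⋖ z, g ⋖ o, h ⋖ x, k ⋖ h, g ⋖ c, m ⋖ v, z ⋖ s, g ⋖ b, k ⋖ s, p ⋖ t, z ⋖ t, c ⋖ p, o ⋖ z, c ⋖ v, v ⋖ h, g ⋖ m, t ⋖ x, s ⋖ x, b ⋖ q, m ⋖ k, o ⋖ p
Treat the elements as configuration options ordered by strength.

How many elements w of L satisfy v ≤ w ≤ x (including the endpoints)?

3

The interval [v, x] = {h, v, x}, which has 3 elements.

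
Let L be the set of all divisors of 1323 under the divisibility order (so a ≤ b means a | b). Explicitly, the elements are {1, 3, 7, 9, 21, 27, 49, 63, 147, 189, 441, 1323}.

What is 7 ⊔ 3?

21

In the divisibility order, the join is the least common multiple: lcm(7, 3) = 21.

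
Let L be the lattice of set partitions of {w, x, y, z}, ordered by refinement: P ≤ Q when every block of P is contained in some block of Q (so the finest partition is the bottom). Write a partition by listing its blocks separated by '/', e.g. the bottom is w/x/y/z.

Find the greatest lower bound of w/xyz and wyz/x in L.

w/x/yz

The meet (common refinement) of w/xyz and wyz/x intersects blocks pairwise, giving w/x/yz.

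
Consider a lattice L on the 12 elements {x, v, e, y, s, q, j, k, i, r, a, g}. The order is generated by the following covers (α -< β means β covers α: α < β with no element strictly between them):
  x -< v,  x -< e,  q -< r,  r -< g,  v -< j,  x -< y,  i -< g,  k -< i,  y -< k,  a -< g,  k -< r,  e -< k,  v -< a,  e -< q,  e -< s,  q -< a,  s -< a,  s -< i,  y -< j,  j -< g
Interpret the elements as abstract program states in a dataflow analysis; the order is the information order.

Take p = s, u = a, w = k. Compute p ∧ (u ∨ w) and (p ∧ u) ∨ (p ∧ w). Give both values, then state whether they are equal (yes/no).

s; s; yes

u ∨ w = g, so p ∧ (u ∨ w) = s ∧ g = s.
p ∧ u = s and p ∧ w = e, so (p ∧ u) ∨ (p ∧ w) = s ∨ e = s.
Equal: yes.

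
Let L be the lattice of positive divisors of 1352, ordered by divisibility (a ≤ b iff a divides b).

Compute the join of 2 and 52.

52

In the divisibility order, the join is the least common multiple: lcm(2, 52) = 52.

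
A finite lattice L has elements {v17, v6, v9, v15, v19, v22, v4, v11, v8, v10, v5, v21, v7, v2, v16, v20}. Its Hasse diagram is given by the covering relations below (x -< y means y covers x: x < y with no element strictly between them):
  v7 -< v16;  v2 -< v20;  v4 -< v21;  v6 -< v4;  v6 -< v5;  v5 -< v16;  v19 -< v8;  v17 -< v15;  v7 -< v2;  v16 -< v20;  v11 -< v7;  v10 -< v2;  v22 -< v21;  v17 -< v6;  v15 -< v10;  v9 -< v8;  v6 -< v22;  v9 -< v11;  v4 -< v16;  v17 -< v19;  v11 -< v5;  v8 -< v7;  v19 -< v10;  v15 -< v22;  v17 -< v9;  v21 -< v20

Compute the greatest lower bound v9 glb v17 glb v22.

Common lower bounds of {v9, v17, v22}: v17.
The greatest among these is v17.

v17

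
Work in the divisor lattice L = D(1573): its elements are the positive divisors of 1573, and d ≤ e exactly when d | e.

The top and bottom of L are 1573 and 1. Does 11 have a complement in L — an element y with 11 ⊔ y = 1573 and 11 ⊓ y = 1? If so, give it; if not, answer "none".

none

For every candidate y, either 11 ∨ y ≠ 1573 or 11 ∧ y ≠ 1; no complement exists.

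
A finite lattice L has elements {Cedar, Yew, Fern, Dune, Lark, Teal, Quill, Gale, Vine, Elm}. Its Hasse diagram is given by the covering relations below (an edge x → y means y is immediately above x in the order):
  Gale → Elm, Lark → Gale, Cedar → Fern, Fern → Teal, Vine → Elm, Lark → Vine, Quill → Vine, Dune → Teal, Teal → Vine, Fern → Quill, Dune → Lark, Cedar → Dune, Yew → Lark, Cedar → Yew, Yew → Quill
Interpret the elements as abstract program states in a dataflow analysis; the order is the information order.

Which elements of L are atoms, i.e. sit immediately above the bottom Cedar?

The atoms are exactly the elements that cover Cedar: Dune, Fern, Yew.

Dune, Fern, Yew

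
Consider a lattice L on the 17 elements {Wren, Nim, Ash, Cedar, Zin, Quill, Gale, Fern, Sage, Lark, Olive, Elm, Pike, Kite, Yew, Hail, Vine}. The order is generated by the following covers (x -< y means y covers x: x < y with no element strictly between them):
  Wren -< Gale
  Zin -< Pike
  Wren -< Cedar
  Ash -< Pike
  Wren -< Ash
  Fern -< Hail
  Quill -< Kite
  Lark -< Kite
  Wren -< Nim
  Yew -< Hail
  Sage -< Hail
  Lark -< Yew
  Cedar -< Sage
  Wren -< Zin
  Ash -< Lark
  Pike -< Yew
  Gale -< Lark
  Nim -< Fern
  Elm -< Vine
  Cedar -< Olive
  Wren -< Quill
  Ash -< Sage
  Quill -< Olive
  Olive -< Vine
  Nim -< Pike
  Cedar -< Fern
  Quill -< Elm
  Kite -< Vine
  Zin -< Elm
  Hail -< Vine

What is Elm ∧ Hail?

Zin

Common lower bounds of {Elm, Hail}: Wren, Zin.
The greatest among these is Zin.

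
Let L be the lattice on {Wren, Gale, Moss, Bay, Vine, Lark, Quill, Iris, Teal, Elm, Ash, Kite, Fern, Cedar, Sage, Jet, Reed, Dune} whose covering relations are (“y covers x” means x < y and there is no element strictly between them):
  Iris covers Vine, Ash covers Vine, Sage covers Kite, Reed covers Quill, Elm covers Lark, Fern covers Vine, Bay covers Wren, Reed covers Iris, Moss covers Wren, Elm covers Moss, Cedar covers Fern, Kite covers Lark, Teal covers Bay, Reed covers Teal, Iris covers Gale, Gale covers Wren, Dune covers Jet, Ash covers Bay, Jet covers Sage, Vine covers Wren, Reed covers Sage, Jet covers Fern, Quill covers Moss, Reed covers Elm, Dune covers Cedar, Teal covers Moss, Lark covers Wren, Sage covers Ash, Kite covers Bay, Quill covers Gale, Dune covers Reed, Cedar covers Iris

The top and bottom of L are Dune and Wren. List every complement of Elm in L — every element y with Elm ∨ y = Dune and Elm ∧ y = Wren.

Cedar, Fern

Need y with Elm ∨ y = Dune and Elm ∧ y = Wren.
Checking each element gives: Cedar, Fern.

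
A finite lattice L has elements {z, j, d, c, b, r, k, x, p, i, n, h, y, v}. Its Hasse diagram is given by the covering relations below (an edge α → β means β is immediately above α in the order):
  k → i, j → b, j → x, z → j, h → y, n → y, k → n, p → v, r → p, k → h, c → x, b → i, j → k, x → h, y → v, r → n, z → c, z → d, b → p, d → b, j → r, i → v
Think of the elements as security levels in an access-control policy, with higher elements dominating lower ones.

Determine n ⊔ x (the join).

Common upper bounds of {n, x}: v, y.
The least among these is y.

y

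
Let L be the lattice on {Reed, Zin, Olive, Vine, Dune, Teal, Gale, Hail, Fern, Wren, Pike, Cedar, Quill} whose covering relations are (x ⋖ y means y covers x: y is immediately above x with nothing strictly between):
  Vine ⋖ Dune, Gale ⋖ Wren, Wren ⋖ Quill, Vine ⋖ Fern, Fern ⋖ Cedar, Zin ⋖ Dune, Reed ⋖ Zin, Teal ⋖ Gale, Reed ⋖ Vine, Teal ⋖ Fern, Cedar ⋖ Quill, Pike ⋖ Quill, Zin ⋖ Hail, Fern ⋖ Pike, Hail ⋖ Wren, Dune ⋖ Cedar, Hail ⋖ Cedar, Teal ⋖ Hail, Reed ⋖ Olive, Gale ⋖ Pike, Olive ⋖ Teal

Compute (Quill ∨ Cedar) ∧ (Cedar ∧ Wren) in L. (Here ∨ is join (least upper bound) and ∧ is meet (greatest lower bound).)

Quill ∨ Cedar = Quill
Cedar ∧ Wren = Hail
Quill ∧ Hail = Hail

Hail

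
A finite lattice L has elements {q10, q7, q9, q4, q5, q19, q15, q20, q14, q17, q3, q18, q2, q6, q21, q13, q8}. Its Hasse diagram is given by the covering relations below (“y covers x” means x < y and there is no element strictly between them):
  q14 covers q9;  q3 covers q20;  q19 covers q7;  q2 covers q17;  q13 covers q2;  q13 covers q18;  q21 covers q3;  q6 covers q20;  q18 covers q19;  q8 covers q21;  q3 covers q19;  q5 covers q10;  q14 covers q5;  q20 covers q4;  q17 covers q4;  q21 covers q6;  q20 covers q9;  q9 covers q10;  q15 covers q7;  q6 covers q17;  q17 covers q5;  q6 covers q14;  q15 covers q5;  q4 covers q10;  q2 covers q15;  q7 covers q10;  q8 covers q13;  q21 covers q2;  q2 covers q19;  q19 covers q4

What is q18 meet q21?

Common lower bounds of {q18, q21}: q10, q19, q4, q7.
The greatest among these is q19.

q19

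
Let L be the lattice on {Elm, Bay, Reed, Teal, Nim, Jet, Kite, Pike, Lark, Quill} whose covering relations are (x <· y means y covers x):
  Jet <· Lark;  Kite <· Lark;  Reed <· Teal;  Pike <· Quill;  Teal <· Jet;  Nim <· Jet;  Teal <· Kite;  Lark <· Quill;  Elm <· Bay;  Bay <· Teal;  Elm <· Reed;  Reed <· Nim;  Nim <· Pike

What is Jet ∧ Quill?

Jet

Common lower bounds of {Jet, Quill}: Bay, Elm, Jet, Nim, Reed, Teal.
The greatest among these is Jet.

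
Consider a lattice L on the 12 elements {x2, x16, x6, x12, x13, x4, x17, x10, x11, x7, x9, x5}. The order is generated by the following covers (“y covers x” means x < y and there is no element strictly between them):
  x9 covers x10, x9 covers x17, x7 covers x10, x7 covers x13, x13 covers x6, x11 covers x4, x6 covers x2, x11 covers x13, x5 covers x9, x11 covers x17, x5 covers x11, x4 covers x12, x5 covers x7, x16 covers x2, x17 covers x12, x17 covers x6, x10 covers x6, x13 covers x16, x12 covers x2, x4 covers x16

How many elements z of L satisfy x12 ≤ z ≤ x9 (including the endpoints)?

3

The interval [x12, x9] = {x12, x17, x9}, which has 3 elements.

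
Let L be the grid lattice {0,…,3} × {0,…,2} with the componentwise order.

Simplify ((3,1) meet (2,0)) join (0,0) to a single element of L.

(2,0)

(3,1) ∧ (2,0) = (2,0)
(2,0) ∨ (0,0) = (2,0)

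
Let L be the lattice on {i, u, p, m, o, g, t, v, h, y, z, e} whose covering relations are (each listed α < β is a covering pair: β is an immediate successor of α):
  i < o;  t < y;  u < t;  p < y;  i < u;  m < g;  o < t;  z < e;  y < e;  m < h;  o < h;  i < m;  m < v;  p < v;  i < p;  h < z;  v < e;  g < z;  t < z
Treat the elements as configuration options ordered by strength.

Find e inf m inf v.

Common lower bounds of {e, m, v}: i, m.
The greatest among these is m.

m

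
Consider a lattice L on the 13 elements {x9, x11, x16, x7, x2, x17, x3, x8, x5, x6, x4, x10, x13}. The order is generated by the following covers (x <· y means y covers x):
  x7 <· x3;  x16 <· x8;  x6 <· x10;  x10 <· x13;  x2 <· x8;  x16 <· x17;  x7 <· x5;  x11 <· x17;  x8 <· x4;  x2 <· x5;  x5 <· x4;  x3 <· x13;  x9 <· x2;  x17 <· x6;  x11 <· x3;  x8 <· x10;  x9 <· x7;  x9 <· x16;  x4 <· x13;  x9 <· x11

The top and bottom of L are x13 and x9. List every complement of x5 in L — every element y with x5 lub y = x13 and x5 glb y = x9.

x11, x17, x6

Need y with x5 ∨ y = x13 and x5 ∧ y = x9.
Checking each element gives: x11, x17, x6.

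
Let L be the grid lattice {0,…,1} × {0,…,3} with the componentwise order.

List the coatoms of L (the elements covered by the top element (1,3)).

(0,3), (1,2)

The coatoms are exactly the elements covered by (1,3): (0,3), (1,2).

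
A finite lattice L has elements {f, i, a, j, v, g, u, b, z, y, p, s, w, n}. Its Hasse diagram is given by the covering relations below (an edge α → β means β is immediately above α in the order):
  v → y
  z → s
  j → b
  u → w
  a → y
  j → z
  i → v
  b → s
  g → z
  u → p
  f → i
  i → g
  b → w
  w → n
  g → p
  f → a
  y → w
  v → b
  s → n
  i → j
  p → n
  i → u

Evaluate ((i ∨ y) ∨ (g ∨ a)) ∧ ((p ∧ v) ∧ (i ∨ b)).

i ∨ y = y
g ∨ a = n
y ∨ n = n
p ∧ v = i
i ∨ b = b
i ∧ b = i
n ∧ i = i

i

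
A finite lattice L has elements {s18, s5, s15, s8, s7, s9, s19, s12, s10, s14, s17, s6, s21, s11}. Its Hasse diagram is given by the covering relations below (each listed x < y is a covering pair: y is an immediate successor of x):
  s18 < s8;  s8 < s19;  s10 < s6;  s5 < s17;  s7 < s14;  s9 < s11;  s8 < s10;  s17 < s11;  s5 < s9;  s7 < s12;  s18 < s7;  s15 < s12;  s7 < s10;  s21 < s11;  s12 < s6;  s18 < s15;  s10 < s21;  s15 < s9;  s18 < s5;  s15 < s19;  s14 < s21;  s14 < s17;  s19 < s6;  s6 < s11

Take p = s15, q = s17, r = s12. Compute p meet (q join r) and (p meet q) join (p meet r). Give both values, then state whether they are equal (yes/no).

s15; s15; yes

q join r = s11, so p meet (q join r) = s15 meet s11 = s15.
p meet q = s18 and p meet r = s15, so (p meet q) join (p meet r) = s18 join s15 = s15.
Equal: yes.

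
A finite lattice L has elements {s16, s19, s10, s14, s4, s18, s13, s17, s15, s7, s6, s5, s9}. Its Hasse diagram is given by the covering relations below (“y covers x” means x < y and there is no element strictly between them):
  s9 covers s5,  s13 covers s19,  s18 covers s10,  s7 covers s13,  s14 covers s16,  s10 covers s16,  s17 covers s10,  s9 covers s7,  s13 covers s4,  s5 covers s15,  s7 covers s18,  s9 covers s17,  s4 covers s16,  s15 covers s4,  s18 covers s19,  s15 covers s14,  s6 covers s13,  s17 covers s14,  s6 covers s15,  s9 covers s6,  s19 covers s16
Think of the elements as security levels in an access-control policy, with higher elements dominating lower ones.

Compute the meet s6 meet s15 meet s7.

Common lower bounds of {s6, s15, s7}: s16, s4.
The greatest among these is s4.

s4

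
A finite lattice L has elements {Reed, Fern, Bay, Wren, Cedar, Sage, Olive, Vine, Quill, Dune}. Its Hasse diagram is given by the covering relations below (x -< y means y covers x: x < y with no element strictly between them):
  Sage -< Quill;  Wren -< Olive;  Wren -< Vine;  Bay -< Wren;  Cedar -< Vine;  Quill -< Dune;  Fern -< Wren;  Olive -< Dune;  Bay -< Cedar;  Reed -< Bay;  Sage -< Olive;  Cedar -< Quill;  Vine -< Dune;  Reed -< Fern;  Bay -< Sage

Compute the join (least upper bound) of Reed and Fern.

Fern

Common upper bounds of {Reed, Fern}: Dune, Fern, Olive, Vine, Wren.
The least among these is Fern.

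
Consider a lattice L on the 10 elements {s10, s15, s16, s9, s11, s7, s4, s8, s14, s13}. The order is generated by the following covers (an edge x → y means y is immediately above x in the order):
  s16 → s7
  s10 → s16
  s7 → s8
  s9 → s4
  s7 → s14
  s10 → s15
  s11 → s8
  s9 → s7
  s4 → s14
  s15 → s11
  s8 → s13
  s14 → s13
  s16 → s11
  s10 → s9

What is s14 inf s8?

s7

Common lower bounds of {s14, s8}: s10, s16, s7, s9.
The greatest among these is s7.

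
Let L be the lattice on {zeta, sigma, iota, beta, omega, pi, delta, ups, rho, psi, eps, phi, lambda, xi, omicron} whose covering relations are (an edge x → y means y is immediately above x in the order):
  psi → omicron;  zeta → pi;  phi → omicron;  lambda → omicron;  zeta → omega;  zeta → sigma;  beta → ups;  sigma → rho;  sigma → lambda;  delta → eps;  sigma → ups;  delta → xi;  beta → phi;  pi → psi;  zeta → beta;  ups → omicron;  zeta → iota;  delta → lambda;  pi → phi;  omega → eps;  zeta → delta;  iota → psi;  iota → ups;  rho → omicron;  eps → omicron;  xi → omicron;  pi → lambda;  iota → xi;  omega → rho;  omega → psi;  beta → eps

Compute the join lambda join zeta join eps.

omicron

Common upper bounds of {lambda, zeta, eps}: omicron.
The least among these is omicron.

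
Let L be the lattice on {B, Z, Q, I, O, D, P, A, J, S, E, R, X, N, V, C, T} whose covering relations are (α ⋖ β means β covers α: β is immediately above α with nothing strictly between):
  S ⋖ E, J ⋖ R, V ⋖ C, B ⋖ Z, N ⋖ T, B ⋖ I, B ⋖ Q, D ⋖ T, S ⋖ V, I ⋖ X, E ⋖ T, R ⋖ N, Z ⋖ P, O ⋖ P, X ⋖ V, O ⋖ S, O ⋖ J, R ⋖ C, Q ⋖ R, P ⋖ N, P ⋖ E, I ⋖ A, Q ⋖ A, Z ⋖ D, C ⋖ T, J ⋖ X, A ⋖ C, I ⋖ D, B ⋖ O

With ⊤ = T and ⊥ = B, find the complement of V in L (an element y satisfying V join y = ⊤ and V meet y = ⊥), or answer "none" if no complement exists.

Need y with V ∨ y = T and V ∧ y = B.
Checking each element gives: Z.

Z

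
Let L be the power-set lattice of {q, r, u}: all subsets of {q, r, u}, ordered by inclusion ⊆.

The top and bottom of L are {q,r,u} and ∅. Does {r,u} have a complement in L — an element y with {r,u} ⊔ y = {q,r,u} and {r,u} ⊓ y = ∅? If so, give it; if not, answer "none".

{q}

Need y with {r,u} ∨ y = {q,r,u} and {r,u} ∧ y = ∅.
Checking each element gives: {q}.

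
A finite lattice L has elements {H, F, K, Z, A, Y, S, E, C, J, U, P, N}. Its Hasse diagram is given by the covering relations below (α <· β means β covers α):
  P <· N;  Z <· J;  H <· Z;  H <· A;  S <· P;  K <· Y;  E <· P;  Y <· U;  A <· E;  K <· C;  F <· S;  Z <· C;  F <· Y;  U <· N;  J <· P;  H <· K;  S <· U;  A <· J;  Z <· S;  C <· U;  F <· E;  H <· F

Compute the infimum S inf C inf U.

Z

Common lower bounds of {S, C, U}: H, Z.
The greatest among these is Z.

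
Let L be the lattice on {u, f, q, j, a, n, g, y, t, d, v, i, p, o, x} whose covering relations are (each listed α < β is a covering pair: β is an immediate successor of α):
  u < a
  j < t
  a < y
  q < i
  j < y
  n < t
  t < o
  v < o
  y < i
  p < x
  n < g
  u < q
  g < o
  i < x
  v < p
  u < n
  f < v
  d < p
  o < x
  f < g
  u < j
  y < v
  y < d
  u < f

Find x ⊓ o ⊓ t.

Common lower bounds of {x, o, t}: j, n, t, u.
The greatest among these is t.

t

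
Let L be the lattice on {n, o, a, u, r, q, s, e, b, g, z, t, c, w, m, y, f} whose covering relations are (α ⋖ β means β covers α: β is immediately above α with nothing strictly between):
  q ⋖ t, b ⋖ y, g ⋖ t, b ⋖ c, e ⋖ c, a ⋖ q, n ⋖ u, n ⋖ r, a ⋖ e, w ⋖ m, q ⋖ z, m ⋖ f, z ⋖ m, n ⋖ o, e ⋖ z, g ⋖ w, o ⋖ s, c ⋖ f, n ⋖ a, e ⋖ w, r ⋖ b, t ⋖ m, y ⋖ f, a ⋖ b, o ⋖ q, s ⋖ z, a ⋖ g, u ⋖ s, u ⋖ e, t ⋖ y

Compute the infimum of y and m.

Common lower bounds of {y, m}: a, g, n, o, q, t.
The greatest among these is t.

t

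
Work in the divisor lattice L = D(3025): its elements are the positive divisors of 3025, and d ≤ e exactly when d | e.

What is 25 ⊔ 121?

3025

In the divisibility order, the join is the least common multiple: lcm(25, 121) = 3025.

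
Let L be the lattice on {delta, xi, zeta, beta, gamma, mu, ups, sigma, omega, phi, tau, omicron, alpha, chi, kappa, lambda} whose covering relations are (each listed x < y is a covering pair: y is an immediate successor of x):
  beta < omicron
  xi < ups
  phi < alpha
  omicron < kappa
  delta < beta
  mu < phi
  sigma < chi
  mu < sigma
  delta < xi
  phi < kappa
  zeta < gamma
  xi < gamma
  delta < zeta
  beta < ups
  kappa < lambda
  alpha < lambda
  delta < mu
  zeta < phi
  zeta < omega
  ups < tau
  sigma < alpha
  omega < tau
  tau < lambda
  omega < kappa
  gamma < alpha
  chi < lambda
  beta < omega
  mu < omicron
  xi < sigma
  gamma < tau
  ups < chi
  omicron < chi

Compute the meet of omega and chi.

Common lower bounds of {omega, chi}: beta, delta.
The greatest among these is beta.

beta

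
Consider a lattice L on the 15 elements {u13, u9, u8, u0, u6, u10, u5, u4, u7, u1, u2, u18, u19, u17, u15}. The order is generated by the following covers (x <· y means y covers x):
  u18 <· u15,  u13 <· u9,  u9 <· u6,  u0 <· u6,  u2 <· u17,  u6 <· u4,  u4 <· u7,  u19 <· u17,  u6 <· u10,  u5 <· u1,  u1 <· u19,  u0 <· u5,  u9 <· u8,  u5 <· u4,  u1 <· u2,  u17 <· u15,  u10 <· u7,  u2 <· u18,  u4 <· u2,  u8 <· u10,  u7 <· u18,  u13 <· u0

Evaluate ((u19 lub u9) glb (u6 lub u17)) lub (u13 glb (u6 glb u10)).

u19 ∨ u9 = u17
u6 ∨ u17 = u17
u17 ∧ u17 = u17
u6 ∧ u10 = u6
u13 ∧ u6 = u13
u17 ∨ u13 = u17

u17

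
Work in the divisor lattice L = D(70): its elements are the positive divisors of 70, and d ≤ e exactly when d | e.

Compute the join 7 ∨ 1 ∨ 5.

In the divisibility order, the join is the least common multiple: lcm(7, 1, 5) = 35.

35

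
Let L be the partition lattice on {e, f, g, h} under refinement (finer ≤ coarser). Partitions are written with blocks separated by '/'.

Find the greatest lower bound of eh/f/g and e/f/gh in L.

Common lower bounds of {eh/f/g, e/f/gh}: e/f/g/h.
The greatest among these is e/f/g/h.

e/f/g/h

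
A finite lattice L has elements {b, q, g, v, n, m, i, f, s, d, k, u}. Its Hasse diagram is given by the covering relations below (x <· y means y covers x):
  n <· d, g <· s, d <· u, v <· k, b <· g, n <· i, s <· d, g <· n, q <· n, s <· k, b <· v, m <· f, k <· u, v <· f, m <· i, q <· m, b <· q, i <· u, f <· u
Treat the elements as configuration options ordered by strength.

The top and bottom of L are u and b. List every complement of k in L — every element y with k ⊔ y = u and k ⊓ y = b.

m, q

Need y with k ∨ y = u and k ∧ y = b.
Checking each element gives: m, q.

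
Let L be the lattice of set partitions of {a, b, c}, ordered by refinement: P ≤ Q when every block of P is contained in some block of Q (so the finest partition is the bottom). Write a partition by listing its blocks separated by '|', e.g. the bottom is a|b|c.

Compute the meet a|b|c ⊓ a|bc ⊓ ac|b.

Common lower bounds of {a|b|c, a|bc, ac|b}: a|b|c.
The greatest among these is a|b|c.

a|b|c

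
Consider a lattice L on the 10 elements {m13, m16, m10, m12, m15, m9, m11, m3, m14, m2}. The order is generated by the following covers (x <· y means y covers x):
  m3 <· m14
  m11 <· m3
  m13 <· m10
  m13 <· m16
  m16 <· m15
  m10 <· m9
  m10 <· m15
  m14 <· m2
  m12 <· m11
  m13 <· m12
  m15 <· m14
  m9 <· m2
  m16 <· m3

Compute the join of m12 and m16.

m3

Common upper bounds of {m12, m16}: m14, m2, m3.
The least among these is m3.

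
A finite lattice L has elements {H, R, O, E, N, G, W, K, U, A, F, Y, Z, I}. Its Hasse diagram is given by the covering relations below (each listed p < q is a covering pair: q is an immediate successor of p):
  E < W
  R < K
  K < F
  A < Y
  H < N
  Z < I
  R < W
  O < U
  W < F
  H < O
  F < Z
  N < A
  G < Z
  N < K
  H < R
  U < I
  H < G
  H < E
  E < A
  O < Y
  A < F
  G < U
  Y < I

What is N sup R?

K

Common upper bounds of {N, R}: F, I, K, Z.
The least among these is K.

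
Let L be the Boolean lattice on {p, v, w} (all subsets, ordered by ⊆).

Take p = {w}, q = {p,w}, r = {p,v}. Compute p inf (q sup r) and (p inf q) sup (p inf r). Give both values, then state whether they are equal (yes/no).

{w}; {w}; yes

q sup r = {p,v,w}, so p inf (q sup r) = {w} inf {p,v,w} = {w}.
p inf q = {w} and p inf r = ∅, so (p inf q) sup (p inf r) = {w} sup ∅ = {w}.
Equal: yes.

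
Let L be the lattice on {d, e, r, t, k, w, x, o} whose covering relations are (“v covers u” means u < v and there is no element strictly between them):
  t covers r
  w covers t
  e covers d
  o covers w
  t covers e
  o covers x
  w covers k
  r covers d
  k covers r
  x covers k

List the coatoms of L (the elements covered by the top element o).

The coatoms are exactly the elements covered by o: w, x.

w, x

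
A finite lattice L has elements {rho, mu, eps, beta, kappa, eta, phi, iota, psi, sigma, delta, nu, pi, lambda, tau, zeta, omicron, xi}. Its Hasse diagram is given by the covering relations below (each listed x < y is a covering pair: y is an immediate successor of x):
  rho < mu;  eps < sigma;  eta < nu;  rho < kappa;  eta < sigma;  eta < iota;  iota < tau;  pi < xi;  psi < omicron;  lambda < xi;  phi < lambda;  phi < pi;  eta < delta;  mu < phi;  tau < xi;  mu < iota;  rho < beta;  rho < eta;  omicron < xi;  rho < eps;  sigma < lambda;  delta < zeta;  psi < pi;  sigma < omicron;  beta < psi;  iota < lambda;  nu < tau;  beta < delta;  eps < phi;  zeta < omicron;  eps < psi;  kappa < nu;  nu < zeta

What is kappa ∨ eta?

Common upper bounds of {kappa, eta}: nu, omicron, tau, xi, zeta.
The least among these is nu.

nu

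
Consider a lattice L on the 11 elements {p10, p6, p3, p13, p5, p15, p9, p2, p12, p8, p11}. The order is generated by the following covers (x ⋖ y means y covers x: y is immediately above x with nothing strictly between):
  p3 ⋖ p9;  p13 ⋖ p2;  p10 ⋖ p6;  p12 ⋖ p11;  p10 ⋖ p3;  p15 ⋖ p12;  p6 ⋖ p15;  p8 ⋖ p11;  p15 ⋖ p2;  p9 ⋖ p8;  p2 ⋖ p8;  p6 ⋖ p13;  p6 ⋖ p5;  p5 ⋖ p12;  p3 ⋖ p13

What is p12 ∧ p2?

Common lower bounds of {p12, p2}: p10, p15, p6.
The greatest among these is p15.

p15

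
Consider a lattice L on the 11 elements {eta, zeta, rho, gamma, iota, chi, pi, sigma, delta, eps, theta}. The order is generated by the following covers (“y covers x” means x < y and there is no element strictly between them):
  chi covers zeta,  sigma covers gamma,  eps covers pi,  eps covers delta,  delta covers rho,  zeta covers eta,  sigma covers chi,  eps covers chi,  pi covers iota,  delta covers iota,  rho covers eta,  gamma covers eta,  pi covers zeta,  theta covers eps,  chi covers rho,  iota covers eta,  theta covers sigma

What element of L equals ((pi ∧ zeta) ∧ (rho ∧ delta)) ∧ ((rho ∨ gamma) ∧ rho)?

pi ∧ zeta = zeta
rho ∧ delta = rho
zeta ∧ rho = eta
rho ∨ gamma = sigma
sigma ∧ rho = rho
eta ∧ rho = eta

eta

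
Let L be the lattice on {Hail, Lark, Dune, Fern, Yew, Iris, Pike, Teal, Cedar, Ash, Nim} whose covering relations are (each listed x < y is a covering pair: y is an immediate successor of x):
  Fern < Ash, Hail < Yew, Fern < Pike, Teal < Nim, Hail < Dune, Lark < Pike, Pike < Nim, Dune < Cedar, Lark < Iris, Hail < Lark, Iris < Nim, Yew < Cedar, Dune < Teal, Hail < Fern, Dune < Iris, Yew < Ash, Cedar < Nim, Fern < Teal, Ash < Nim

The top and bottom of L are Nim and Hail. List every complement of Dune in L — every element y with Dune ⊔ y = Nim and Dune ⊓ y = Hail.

Need y with Dune ∨ y = Nim and Dune ∧ y = Hail.
Checking each element gives: Ash, Pike.

Ash, Pike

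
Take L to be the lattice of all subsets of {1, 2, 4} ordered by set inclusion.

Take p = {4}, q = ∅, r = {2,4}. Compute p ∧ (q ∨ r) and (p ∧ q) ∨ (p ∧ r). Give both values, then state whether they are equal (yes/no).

q ∨ r = {2,4}, so p ∧ (q ∨ r) = {4} ∧ {2,4} = {4}.
p ∧ q = ∅ and p ∧ r = {4}, so (p ∧ q) ∨ (p ∧ r) = ∅ ∨ {4} = {4}.
Equal: yes.

{4}; {4}; yes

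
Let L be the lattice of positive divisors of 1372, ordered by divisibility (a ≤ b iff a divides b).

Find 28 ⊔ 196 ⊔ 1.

196

Common upper bounds of {28, 196, 1}: 1372, 196.
The least among these is 196.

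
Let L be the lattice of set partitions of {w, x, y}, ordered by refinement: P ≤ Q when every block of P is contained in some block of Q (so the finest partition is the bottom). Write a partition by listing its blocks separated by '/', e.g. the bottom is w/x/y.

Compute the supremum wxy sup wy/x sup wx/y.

wxy

The join of wxy, wy/x, wx/y merges any blocks that overlap across the partitions, giving wxy.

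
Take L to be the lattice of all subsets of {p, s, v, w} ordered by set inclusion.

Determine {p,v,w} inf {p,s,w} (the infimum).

{p,w}

Common lower bounds of {{p,v,w}, {p,s,w}}: {p,w}, {p}, {w}, {}.
The greatest among these is {p,w}.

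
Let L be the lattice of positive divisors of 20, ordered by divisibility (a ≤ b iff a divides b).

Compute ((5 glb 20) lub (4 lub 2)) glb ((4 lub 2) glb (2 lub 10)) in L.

2

5 ∧ 20 = 5
4 ∨ 2 = 4
5 ∨ 4 = 20
4 ∨ 2 = 4
2 ∨ 10 = 10
4 ∧ 10 = 2
20 ∧ 2 = 2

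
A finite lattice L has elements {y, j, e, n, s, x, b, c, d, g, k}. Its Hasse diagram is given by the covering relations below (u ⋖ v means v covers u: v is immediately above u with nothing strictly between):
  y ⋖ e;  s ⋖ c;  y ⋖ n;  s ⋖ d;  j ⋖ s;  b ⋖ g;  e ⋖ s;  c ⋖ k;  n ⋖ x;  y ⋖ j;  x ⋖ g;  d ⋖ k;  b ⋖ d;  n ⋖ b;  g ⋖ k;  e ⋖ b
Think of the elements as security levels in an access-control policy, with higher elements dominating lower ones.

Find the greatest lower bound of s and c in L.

Common lower bounds of {s, c}: e, j, s, y.
The greatest among these is s.

s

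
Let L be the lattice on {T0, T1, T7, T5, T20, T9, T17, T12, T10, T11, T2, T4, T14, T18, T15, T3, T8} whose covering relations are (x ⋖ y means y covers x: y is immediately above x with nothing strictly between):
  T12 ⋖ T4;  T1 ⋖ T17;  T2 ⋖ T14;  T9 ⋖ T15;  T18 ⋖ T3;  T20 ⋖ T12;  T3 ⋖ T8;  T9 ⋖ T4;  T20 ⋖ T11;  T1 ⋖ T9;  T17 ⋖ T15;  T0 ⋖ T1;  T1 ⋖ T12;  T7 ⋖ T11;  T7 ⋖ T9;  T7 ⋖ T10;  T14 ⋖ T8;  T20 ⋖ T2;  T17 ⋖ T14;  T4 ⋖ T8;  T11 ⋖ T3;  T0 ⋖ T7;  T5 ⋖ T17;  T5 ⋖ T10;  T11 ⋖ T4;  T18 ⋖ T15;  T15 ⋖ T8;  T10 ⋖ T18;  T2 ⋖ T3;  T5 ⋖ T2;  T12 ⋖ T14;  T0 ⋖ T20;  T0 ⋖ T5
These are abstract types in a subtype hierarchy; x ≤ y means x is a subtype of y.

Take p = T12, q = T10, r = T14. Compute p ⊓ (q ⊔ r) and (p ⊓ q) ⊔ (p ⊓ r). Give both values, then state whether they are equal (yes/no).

T12; T12; yes

q ⊔ r = T8, so p ⊓ (q ⊔ r) = T12 ⊓ T8 = T12.
p ⊓ q = T0 and p ⊓ r = T12, so (p ⊓ q) ⊔ (p ⊓ r) = T0 ⊔ T12 = T12.
Equal: yes.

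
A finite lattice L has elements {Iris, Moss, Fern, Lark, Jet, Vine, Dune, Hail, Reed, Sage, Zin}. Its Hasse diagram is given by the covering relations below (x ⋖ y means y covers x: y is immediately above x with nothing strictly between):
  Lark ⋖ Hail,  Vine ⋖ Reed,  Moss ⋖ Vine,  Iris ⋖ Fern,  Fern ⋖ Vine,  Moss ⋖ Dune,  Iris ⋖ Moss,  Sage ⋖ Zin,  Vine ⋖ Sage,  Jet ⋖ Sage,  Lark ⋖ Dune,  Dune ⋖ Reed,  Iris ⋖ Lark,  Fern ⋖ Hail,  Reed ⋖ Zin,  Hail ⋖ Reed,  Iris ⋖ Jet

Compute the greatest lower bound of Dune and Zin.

Common lower bounds of {Dune, Zin}: Dune, Iris, Lark, Moss.
The greatest among these is Dune.

Dune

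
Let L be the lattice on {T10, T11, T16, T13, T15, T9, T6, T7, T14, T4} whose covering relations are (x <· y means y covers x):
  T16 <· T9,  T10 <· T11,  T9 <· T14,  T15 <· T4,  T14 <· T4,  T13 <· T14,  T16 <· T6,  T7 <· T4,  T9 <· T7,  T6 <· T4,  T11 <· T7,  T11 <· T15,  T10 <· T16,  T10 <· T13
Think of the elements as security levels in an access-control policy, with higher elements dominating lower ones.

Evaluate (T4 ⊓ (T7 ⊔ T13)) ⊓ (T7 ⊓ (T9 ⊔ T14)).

T7 ∨ T13 = T4
T4 ∧ T4 = T4
T9 ∨ T14 = T14
T7 ∧ T14 = T9
T4 ∧ T9 = T9

T9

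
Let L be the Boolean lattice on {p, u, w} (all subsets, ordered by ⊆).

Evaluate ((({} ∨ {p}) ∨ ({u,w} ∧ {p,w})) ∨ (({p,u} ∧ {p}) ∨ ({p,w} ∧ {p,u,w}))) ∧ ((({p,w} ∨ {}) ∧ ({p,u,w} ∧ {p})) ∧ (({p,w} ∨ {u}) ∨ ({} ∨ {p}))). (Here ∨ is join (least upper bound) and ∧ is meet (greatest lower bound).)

{} ∨ {p} = {p}
{u,w} ∧ {p,w} = {w}
{p} ∨ {w} = {p,w}
{p,u} ∧ {p} = {p}
{p,w} ∧ {p,u,w} = {p,w}
{p} ∨ {p,w} = {p,w}
{p,w} ∨ {p,w} = {p,w}
{p,w} ∨ {} = {p,w}
{p,u,w} ∧ {p} = {p}
{p,w} ∧ {p} = {p}
{p,w} ∨ {u} = {p,u,w}
{} ∨ {p} = {p}
{p,u,w} ∨ {p} = {p,u,w}
{p} ∧ {p,u,w} = {p}
{p,w} ∧ {p} = {p}

{p}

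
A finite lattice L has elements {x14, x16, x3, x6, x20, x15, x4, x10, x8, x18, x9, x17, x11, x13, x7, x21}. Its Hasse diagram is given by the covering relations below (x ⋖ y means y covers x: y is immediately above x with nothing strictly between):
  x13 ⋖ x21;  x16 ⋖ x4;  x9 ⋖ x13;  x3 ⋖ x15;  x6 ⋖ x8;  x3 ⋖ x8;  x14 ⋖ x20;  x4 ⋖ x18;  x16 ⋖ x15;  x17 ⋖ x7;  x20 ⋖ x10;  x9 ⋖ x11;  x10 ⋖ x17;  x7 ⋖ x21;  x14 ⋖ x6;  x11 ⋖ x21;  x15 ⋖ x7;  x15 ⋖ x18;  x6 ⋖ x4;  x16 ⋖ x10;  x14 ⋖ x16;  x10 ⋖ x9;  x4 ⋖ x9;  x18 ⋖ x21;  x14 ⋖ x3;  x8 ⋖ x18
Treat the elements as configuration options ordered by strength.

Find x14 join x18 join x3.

Common upper bounds of {x14, x18, x3}: x18, x21.
The least among these is x18.

x18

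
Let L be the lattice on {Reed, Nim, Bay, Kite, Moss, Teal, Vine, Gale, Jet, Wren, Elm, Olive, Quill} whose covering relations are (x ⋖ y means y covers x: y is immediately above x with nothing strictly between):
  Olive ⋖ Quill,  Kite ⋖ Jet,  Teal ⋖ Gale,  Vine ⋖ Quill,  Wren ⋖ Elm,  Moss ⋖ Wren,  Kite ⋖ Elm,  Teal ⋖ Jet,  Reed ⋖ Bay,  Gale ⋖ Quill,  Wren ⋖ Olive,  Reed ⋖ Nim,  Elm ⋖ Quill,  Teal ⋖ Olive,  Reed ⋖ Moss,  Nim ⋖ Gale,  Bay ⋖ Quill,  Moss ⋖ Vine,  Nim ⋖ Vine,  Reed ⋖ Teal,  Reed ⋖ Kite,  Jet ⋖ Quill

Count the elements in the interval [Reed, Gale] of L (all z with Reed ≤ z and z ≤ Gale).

4

The interval [Reed, Gale] = {Gale, Nim, Reed, Teal}, which has 4 elements.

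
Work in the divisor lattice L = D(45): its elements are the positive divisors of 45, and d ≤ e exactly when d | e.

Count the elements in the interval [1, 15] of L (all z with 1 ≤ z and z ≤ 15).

4

The interval [1, 15] = {1, 15, 3, 5}, which has 4 elements.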